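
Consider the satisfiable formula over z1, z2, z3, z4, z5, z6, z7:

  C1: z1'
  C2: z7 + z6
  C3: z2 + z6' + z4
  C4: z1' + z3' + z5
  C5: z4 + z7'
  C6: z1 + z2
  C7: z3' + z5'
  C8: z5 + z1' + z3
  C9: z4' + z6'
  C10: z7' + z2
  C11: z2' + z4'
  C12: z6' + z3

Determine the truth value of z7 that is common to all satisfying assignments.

False

Suppose z7 = 1.
The clause (z1') is unit, so z1 = 0.
The clause (z4) is unit, so z4 = 1.
The clause (z2) is unit, so z2 = 1.
That conflicts with the unit clause (z2').
So every satisfying assignment has z7 = False.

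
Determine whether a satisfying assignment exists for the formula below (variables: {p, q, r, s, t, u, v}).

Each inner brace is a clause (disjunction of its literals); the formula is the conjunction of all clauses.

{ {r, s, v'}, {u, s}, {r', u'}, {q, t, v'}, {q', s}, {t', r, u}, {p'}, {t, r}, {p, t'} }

Yes, satisfiable

(p') alone gives p = 0.
(t') alone gives t = 0.
(r) alone gives r = 1.
(u') alone gives u = 0.
(s) alone gives s = 1.
Case q = 1:
Every clause is now satisfied; v is unconstrained.
A satisfying assignment: p: 0, q: 1, r: 1, s: 1, t: 0, u: 0, v: 1.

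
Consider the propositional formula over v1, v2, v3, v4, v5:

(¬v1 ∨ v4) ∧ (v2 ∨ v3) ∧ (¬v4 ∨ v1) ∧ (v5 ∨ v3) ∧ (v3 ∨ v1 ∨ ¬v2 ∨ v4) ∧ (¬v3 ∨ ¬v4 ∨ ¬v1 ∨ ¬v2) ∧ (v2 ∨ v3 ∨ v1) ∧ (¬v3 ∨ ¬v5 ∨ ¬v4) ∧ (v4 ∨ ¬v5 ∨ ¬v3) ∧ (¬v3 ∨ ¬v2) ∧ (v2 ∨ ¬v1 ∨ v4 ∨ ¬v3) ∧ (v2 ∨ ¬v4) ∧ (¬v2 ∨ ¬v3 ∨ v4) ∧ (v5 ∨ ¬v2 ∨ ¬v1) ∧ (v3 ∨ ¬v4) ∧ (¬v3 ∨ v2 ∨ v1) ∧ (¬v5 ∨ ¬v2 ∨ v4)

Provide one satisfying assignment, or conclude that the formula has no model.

Suppose v1 = False.
The clause (¬v4) is unit, so v4 = False.
Suppose v2 = True.
The clause (v3) is unit, so v3 = True.
Now (¬v3) is unsatisfied and unit — conflict.
Backtrack on v2: now try v2 = False.
The clause (v3) is unit, so v3 = True.
Now (¬v3) is unsatisfied and unit — conflict.
Both values of v2 lead to a conflict.
Backtrack on v1: now try v1 = True.
The clause (v4) is unit, so v4 = True.
The clause (v2) is unit, so v2 = True.
The clause (¬v3) is unit, so v3 = False.
Now (v3) is unsatisfied and unit — conflict.
Both values of v1 lead to a conflict.

UNSATISFIABLE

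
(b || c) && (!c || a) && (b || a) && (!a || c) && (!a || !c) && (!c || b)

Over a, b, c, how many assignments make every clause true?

There are 2^3 = 8 truth assignments over (a, b, c).
Check each against the 6 clauses (columns in the order a, b, c):
  F F F  ✗ fails (b || c)
  F F T  ✗ fails (!c || a)
  F T F  ✓ satisfies all
  F T T  ✗ fails (!c || a)
  T F F  ✗ fails (b || c)
  T F T  ✗ fails (!a || !c)
  T T F  ✗ fails (!a || c)
  T T T  ✗ fails (!a || !c)
1 of the 8 rows is a model.

1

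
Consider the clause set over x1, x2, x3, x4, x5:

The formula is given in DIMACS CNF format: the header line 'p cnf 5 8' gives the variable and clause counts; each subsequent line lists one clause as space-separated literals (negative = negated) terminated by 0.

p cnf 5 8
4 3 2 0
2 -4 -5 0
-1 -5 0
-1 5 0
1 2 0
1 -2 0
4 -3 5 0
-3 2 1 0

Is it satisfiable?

No, unsatisfiable

Branch on x1: set x1 = False.
Unit clause (x2) forces x2 = True.
Now (¬x2) is unsatisfied and unit — conflict.
Undo x1 and try x1 = True.
Unit clause (¬x5) forces x5 = False.
Now (x5) is unsatisfied and unit — conflict.
Either choice for x1 ends in contradiction.
No assignment satisfies every clause.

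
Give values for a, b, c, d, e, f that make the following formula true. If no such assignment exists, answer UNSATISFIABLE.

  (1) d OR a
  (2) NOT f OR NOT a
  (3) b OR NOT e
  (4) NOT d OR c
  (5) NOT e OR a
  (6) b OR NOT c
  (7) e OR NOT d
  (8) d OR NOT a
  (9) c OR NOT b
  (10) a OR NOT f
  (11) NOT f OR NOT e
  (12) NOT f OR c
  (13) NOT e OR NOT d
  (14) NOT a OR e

Suppose d = true.
Unit clause (c) forces c = true.
Unit clause (b) forces b = true.
Unit clause (e) forces e = true.
Now (NOT e) is unsatisfied and unit — conflict.
Backtrack on d: now try d = false.
Unit clause (a) forces a = true.
Now (NOT a) is unsatisfied and unit — conflict.
Either choice for d ends in contradiction.

UNSATISFIABLE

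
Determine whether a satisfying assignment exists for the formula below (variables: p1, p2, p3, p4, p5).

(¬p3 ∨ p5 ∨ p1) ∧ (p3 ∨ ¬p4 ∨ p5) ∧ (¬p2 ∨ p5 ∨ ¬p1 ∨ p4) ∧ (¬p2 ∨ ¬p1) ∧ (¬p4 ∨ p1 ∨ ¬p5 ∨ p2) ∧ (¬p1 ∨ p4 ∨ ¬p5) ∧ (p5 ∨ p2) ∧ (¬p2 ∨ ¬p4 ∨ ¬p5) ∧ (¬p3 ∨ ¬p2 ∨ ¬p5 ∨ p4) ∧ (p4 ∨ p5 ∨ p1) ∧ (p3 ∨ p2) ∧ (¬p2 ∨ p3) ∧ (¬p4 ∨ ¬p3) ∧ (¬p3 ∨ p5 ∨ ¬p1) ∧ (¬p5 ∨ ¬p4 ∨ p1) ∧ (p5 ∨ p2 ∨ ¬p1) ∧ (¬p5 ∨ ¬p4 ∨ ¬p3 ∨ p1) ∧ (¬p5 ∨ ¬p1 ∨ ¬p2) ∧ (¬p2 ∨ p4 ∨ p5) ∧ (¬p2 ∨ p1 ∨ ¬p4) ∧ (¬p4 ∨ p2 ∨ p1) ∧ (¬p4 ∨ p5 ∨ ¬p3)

Yes, satisfiable

Try p2 = False.
The clause (p5) is unit, so p5 = True.
The clause (p3) is unit, so p3 = True.
The clause (¬p4) is unit, so p4 = False.
The clause (¬p1) is unit, so p1 = False.
Every clause now holds.
A satisfying assignment: p1 ↦ False, p2 ↦ False, p3 ↦ True, p4 ↦ False, p5 ↦ True.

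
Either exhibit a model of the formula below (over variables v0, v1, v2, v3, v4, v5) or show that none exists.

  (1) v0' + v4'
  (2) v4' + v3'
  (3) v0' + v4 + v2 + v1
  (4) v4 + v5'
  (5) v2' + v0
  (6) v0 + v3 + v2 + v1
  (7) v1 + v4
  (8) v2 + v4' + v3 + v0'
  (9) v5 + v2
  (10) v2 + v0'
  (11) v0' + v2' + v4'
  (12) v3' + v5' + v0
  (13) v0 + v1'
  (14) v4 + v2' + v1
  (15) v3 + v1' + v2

Branch on v0: set v0 = 1.
(v4') alone gives v4 = 0.
(v5') alone gives v5 = 0.
(v1) alone gives v1 = 1.
(v2) alone gives v2 = 1.
All clauses hold; v3 can take either value.

v0 ↦ 1, v1 ↦ 1, v2 ↦ 1, v3 ↦ 1, v4 ↦ 0, v5 ↦ 0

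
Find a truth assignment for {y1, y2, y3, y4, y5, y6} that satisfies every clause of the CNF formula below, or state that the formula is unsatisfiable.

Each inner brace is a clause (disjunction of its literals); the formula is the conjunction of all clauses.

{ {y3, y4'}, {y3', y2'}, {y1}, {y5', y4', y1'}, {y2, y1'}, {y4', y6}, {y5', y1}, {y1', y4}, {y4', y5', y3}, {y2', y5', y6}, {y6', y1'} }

From the singleton clause (y1), y1 = 1.
From the singleton clause (y2), y2 = 1.
From the singleton clause (y3'), y3 = 0.
From the singleton clause (y4'), y4 = 0.
Now (y4) is unsatisfied and unit — conflict.

UNSATISFIABLE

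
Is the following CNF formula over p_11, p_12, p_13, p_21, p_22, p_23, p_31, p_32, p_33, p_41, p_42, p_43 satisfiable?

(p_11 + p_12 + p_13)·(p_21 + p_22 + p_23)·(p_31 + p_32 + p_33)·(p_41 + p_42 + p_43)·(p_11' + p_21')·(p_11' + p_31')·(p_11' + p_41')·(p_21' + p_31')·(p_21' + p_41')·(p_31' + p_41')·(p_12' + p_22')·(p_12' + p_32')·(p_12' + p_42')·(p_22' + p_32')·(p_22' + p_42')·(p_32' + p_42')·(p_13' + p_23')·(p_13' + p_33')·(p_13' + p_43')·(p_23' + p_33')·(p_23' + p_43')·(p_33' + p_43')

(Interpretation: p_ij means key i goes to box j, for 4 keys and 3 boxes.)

No, unsatisfiable

Case p_11 = 0:
Case p_12 = 1:
From the singleton clause (p_22'), p_22 = 0.
From the singleton clause (p_32'), p_32 = 0.
From the singleton clause (p_42'), p_42 = 0.
Case p_21 = 1:
From the singleton clause (p_31'), p_31 = 0.
From the singleton clause (p_33), p_33 = 1.
From the singleton clause (p_41'), p_41 = 0.
From the singleton clause (p_43), p_43 = 1.
Now (p_43') is unsatisfied and unit — conflict.
Backtrack on p_21: now try p_21 = 0.
From the singleton clause (p_23), p_23 = 1.
From the singleton clause (p_13'), p_13 = 0.
From the singleton clause (p_33'), p_33 = 0.
From the singleton clause (p_31), p_31 = 1.
From the singleton clause (p_41'), p_41 = 0.
From the singleton clause (p_43), p_43 = 1.
Now (p_43') is unsatisfied and unit — conflict.
Neither p_21 = 1 nor p_21 = 0 works.
Backtrack on p_12: now try p_12 = 0.
From the singleton clause (p_13), p_13 = 1.
From the singleton clause (p_23'), p_23 = 0.
From the singleton clause (p_33'), p_33 = 0.
From the singleton clause (p_43'), p_43 = 0.
Case p_21 = 1:
From the singleton clause (p_31'), p_31 = 0.
From the singleton clause (p_32), p_32 = 1.
From the singleton clause (p_41'), p_41 = 0.
From the singleton clause (p_42), p_42 = 1.
Now (p_42') is unsatisfied and unit — conflict.
Backtrack on p_21: now try p_21 = 0.
From the singleton clause (p_22), p_22 = 1.
From the singleton clause (p_32'), p_32 = 0.
From the singleton clause (p_31), p_31 = 1.
From the singleton clause (p_41'), p_41 = 0.
From the singleton clause (p_42), p_42 = 1.
Now (p_42') is unsatisfied and unit — conflict.
Neither p_21 = 1 nor p_21 = 0 works.
Neither p_12 = 1 nor p_12 = 0 works.
Backtrack on p_11: now try p_11 = 1.
From the singleton clause (p_21'), p_21 = 0.
From the singleton clause (p_31'), p_31 = 0.
From the singleton clause (p_41'), p_41 = 0.
Case p_22 = 1:
From the singleton clause (p_12'), p_12 = 0.
From the singleton clause (p_32'), p_32 = 0.
From the singleton clause (p_33), p_33 = 1.
From the singleton clause (p_42'), p_42 = 0.
From the singleton clause (p_43), p_43 = 1.
Now (p_43') is unsatisfied and unit — conflict.
Backtrack on p_22: now try p_22 = 0.
From the singleton clause (p_23), p_23 = 1.
From the singleton clause (p_13'), p_13 = 0.
From the singleton clause (p_33'), p_33 = 0.
From the singleton clause (p_32), p_32 = 1.
From the singleton clause (p_12'), p_12 = 0.
From the singleton clause (p_42'), p_42 = 0.
From the singleton clause (p_43), p_43 = 1.
Now (p_43') is unsatisfied and unit — conflict.
Neither p_22 = 1 nor p_22 = 0 works.
Neither p_11 = 1 nor p_11 = 0 works.
No assignment satisfies every clause.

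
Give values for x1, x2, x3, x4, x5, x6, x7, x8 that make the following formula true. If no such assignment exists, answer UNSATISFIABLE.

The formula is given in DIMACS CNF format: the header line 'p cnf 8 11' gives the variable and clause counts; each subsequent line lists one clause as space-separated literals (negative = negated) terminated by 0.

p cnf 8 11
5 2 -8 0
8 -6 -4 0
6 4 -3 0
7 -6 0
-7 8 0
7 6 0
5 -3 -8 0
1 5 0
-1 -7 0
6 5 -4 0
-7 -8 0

UNSATISFIABLE

Branch on x7: set x7 = True.
From the singleton clause (x8), x8 = True.
That conflicts with the unit clause (¬x8).
That branch fails; take x7 = False instead.
From the singleton clause (¬x6), x6 = False.
That conflicts with the unit clause (x6).
Neither x7 = True nor x7 = False works.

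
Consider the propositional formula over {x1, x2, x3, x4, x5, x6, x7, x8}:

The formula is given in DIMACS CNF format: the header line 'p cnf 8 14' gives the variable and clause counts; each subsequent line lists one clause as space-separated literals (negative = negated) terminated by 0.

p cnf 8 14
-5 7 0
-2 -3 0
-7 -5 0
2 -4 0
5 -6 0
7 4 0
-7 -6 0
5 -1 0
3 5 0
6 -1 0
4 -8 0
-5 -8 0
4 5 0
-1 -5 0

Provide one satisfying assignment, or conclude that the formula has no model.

UNSATISFIABLE

Branch on x5: set x5 = False.
From the singleton clause (¬x6), x6 = False.
From the singleton clause (¬x1), x1 = False.
From the singleton clause (x3), x3 = True.
From the singleton clause (¬x2), x2 = False.
From the singleton clause (¬x4), x4 = False.
But (x4) is also a unit clause — contradiction.
Backtrack on x5: now try x5 = True.
From the singleton clause (x7), x7 = True.
But (¬x7) is also a unit clause — contradiction.
Both values of x5 lead to a conflict.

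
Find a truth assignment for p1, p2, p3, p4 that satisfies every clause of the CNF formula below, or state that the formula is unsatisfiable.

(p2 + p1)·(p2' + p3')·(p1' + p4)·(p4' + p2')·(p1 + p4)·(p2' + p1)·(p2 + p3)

Try p2 = 0.
From the singleton clause (p1), p1 = 1.
From the singleton clause (p4), p4 = 1.
From the singleton clause (p3), p3 = 1.
All clauses are satisfied.

p1 ↦ 1,  p2 ↦ 0,  p3 ↦ 1,  p4 ↦ 1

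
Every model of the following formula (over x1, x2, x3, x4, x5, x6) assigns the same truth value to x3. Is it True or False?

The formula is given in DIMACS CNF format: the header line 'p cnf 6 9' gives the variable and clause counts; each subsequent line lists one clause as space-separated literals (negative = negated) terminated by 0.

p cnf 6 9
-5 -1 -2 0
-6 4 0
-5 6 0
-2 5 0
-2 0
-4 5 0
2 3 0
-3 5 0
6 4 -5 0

Suppose x3 = False.
The clause (¬x2) is unit, so x2 = False.
But (x2) is also a unit clause — contradiction.
So every satisfying assignment has x3 = True.

True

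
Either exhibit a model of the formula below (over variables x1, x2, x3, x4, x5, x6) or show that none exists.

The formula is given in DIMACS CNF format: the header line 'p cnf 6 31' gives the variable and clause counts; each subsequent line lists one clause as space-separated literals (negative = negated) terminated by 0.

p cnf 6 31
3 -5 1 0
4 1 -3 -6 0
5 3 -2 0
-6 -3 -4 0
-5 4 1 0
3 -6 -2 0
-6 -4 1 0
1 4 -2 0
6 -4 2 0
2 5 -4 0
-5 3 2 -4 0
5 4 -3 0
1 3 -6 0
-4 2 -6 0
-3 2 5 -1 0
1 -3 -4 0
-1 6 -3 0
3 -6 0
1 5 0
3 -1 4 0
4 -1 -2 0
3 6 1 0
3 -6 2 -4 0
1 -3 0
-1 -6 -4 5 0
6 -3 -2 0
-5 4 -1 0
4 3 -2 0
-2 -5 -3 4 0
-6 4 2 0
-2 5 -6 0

Case x3 = False:
The clause (¬x6) is unit, so x6 = False.
The clause (x1) is unit, so x1 = True.
The clause (x4) is unit, so x4 = True.
The clause (x2) is unit, so x2 = True.
The clause (x5) is unit, so x5 = True.
This assignment satisfies each clause.

x1: True,  x2: True,  x3: False,  x4: True,  x5: True,  x6: False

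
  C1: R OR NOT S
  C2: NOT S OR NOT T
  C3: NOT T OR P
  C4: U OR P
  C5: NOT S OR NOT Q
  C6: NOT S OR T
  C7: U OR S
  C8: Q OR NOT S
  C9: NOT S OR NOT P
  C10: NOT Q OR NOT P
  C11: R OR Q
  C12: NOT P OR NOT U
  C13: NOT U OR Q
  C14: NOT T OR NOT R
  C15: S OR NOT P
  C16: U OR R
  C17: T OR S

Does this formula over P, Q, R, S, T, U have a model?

No, unsatisfiable

Case R = true:
(NOT T) alone gives T = false.
(NOT S) alone gives S = false.
That conflicts with the unit clause (S).
That branch fails; take R = false instead.
(NOT S) alone gives S = false.
(U) alone gives U = true.
(Q) alone gives Q = true.
(NOT P) alone gives P = false.
(NOT T) alone gives T = false.
That conflicts with the unit clause (T).
Both values of R lead to a conflict.
No assignment satisfies every clause.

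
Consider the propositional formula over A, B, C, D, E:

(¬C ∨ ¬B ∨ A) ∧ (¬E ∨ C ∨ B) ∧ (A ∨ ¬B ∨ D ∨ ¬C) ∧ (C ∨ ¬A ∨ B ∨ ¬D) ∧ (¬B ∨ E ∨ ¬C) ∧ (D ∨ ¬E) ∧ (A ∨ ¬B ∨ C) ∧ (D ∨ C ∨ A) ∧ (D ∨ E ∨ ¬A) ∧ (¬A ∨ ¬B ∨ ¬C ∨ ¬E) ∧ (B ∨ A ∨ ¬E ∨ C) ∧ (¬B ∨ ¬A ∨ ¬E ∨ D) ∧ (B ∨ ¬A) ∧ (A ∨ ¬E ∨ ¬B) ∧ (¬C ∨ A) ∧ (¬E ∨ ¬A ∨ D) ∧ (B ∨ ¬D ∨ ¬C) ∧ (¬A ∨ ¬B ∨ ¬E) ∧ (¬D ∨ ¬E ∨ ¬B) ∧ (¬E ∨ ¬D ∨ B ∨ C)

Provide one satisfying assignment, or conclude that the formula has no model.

Try D = True.
Try B = True.
The clause (¬E) is unit, so E = False.
The clause (¬C) is unit, so C = False.
The clause (A) is unit, so A = True.
Every clause now holds.

A=True,  B=True,  C=False,  D=True,  E=False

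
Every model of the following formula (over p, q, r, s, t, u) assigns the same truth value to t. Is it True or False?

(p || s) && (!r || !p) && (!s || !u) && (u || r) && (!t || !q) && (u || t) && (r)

Suppose t = false.
Unit clause (u) forces u = true.
Unit clause (!s) forces s = false.
Unit clause (p) forces p = true.
Unit clause (!r) forces r = false.
But (r) is also a unit clause — contradiction.
So every satisfying assignment has t = True.

True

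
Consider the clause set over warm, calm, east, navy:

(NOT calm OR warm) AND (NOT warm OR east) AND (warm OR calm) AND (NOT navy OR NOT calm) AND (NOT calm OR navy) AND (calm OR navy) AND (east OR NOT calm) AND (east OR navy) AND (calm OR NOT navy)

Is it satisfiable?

Case calm = false:
Unit clause (warm) forces warm = true.
Unit clause (east) forces east = true.
Unit clause (navy) forces navy = true.
But (NOT navy) is also a unit clause — contradiction.
Backtrack on calm: now try calm = true.
Unit clause (warm) forces warm = true.
Unit clause (east) forces east = true.
Unit clause (NOT navy) forces navy = false.
But (navy) is also a unit clause — contradiction.
Either choice for calm ends in contradiction.
No assignment satisfies every clause.

Unsatisfiable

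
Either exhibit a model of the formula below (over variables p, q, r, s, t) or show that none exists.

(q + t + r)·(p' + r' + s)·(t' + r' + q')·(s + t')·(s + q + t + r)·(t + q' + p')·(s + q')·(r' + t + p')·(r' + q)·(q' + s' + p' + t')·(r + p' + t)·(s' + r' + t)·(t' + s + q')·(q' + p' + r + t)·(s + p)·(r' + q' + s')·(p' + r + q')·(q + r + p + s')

Suppose s = 1.
Suppose r = 0.
Suppose q = 0.
(t) alone gives t = 1.
(p) alone gives p = 1.
Every clause now holds.

p=1, q=0, r=0, s=1, t=1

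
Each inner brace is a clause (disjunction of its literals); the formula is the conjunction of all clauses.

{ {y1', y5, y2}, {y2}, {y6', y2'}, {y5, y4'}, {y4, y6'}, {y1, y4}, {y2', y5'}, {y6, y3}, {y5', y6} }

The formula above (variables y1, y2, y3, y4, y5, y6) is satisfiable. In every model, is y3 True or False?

Suppose y3 = 0.
Unit clause (y2) forces y2 = 1.
Unit clause (y6') forces y6 = 0.
Now (y6) is unsatisfied and unit — conflict.
So every satisfying assignment has y3 = True.

True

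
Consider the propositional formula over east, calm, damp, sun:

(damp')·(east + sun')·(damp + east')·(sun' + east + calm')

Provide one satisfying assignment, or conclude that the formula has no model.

Unit clause (damp') forces damp = 0.
Unit clause (east') forces east = 0.
Unit clause (sun') forces sun = 0.
All clauses hold; calm can take either value.

east ↦ 0; calm ↦ 1; damp ↦ 0; sun ↦ 0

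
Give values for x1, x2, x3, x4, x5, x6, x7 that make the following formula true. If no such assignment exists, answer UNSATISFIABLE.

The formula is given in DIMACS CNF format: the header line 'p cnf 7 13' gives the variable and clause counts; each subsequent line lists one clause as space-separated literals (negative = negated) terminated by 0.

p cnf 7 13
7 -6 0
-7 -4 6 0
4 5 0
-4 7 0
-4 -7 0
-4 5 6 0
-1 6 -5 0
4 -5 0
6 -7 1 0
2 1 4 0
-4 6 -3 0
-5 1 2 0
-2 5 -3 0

UNSATISFIABLE

Try x7 = True.
(¬x4) alone gives x4 = False.
(x5) alone gives x5 = True.
But (¬x5) is also a unit clause — contradiction.
Undo x7 and try x7 = False.
(¬x6) alone gives x6 = False.
(¬x4) alone gives x4 = False.
(x5) alone gives x5 = True.
But (¬x5) is also a unit clause — contradiction.
Neither x7 = True nor x7 = False works.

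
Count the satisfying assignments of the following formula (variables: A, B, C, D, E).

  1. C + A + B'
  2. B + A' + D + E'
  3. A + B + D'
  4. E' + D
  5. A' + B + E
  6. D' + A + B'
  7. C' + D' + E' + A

11

There are 2^5 = 32 truth assignments over (A, B, C, D, E).
Split on B. With B = 1, the clauses containing B are satisfied and B' drops from the rest; 7 of the 2^4 = 16 assignments to the other variables satisfy what remains.
With B = 0, by the same count on the reduced clause set, 4 assignments work.
(One model: A=F, B=F, C=F, D=F, E=F.)
Total: 7 + 4 = 11.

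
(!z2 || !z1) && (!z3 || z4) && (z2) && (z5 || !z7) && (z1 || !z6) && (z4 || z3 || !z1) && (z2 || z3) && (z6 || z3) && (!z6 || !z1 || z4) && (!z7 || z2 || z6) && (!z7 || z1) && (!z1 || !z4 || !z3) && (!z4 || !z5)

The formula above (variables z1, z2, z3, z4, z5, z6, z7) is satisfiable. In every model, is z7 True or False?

False

Suppose z7 = true.
The clause (z2) is unit, so z2 = true.
The clause (!z1) is unit, so z1 = false.
Now (z1) is unsatisfied and unit — conflict.
So every satisfying assignment has z7 = False.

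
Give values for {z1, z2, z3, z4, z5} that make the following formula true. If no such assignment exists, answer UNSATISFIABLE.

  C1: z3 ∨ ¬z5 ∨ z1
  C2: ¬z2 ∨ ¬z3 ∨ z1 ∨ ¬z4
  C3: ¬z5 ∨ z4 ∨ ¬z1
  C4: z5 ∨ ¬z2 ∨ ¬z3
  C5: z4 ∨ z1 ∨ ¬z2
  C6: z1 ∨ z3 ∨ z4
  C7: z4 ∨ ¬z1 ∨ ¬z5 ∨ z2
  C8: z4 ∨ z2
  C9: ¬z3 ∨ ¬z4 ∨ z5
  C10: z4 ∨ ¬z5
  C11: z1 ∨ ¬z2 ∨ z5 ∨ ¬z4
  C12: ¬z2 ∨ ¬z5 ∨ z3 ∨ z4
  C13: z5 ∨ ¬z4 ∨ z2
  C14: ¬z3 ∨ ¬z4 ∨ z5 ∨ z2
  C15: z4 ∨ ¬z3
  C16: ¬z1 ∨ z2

z1: True,  z2: True,  z3: True,  z4: True,  z5: True

Suppose z4 = True.
Suppose z3 = True.
Unit clause (z5) forces z5 = True.
Suppose z2 = True.
Unit clause (z1) forces z1 = True.
All clauses are satisfied.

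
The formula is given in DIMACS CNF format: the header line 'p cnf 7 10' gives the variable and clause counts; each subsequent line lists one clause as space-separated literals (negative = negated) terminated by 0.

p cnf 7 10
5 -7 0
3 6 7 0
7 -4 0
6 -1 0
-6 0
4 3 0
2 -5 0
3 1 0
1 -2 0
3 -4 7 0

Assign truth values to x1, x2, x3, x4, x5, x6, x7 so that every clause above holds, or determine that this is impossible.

Unit clause (¬x6) forces x6 = False.
Unit clause (¬x1) forces x1 = False.
Unit clause (x3) forces x3 = True.
Unit clause (¬x2) forces x2 = False.
Unit clause (¬x5) forces x5 = False.
Unit clause (¬x7) forces x7 = False.
Unit clause (¬x4) forces x4 = False.
This assignment satisfies each clause.

x1=False; x2=False; x3=True; x4=False; x5=False; x6=False; x7=False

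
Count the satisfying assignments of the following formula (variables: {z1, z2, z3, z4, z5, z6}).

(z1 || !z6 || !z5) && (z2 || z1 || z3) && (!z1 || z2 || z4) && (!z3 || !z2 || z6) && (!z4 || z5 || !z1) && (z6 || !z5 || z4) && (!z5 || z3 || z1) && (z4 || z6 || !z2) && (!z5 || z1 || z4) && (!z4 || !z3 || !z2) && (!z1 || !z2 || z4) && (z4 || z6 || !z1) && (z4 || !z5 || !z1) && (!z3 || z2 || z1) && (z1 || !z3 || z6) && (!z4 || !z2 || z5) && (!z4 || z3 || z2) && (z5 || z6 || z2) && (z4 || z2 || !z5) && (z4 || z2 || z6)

There are 2^6 = 64 truth assignments over (z1, z2, z3, z4, z5, z6).
Split on z3. With z3 = true, the clauses containing z3 are satisfied and !z3 drops from the rest; 3 of the 2^5 = 32 assignments to the other variables satisfy what remains.
With z3 = false, by the same count on the reduced clause set, 3 assignments work.
(One model: z1=F, z2=T, z3=F, z4=F, z5=F, z6=T.)
Total: 3 + 3 = 6.

6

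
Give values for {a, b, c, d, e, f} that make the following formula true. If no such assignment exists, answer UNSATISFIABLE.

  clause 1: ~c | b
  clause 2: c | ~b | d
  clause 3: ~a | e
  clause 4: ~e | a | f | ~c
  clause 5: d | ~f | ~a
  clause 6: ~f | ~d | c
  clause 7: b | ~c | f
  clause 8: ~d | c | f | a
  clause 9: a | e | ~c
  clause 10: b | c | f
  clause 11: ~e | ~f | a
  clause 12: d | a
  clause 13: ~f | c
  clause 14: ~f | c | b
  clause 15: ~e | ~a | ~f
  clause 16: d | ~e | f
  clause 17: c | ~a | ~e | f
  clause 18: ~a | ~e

Suppose c = 0.
The clause (~f) is unit, so f = 0.
The clause (b) is unit, so b = 1.
The clause (d) is unit, so d = 1.
The clause (a) is unit, so a = 1.
The clause (e) is unit, so e = 1.
But (~e) is also a unit clause — contradiction.
So c must be the other value — set c = 1.
The clause (b) is unit, so b = 1.
Suppose a = 0.
The clause (e) is unit, so e = 1.
The clause (f) is unit, so f = 1.
But (~f) is also a unit clause — contradiction.
So a must be the other value — set a = 1.
The clause (e) is unit, so e = 1.
But (~e) is also a unit clause — contradiction.
Neither a = 1 nor a = 0 works.
Neither c = 1 nor c = 0 works.

UNSATISFIABLE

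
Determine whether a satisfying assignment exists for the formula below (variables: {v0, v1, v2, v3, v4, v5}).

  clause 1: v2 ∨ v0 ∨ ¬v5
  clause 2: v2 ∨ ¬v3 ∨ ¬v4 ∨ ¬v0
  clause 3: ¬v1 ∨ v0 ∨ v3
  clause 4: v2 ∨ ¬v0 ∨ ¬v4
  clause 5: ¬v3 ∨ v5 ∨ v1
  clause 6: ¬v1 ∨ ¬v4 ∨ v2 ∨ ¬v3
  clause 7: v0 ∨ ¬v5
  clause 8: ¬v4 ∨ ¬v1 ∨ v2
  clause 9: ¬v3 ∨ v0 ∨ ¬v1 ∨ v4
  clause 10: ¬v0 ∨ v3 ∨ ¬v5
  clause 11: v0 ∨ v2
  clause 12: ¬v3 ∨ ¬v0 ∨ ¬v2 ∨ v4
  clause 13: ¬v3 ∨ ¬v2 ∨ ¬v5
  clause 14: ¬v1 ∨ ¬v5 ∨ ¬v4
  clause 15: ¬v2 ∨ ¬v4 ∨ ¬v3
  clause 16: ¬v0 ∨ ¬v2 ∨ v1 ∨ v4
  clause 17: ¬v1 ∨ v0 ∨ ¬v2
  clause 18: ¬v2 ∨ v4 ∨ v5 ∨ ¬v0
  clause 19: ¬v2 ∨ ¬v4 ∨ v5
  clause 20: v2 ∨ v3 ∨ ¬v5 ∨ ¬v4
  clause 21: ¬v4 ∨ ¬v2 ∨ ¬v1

Yes

Suppose v0 = True.
Suppose v2 = False.
(¬v4) alone gives v4 = False.
Suppose v3 = True.
Suppose v5 = True.
Every clause is now satisfied; v1 is unconstrained.
A satisfying assignment: v0=True, v1=False, v2=False, v3=True, v4=False, v5=True.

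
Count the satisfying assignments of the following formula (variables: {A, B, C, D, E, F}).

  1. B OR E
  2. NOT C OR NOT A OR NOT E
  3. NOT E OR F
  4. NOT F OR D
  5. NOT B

3

There are 2^6 = 64 truth assignments over (A, B, C, D, E, F).
Split on D. With D = true, the clauses containing D are satisfied and NOT D drops from the rest; 3 of the 2^5 = 32 assignments to the other variables satisfy what remains.
With D = false, by the same count on the reduced clause set, 0 assignments work.
(One model: A=F, B=F, C=F, D=T, E=T, F=T.)
Total: 3 + 0 = 3.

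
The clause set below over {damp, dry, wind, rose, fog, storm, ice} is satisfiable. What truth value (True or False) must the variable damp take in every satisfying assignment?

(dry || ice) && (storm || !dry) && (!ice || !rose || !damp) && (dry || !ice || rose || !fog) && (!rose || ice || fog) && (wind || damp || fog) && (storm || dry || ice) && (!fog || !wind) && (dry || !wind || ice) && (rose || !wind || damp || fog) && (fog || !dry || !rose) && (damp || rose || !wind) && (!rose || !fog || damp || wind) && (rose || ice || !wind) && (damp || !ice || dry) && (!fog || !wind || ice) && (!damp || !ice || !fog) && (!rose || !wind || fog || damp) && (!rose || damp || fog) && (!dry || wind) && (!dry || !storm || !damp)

True

Suppose damp = false.
Try dry = true.
From the singleton clause (storm), storm = true.
From the singleton clause (wind), wind = true.
From the singleton clause (!fog), fog = false.
From the singleton clause (rose), rose = true.
Now (!rose) is unsatisfied and unit — conflict.
That branch fails; take dry = false instead.
From the singleton clause (ice), ice = true.
Now (!ice) is unsatisfied and unit — conflict.
Neither dry = true nor dry = false works.
So every satisfying assignment has damp = True.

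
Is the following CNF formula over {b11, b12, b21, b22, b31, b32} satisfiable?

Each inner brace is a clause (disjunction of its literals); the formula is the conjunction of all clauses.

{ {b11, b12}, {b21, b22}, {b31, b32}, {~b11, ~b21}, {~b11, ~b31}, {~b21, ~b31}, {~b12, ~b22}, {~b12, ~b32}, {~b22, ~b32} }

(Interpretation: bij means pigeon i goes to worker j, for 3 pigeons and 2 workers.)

Branch on b11: set b11 = 1.
From the singleton clause (~b21), b21 = 0.
From the singleton clause (b22), b22 = 1.
From the singleton clause (~b31), b31 = 0.
From the singleton clause (b32), b32 = 1.
That conflicts with the unit clause (~b32).
Backtrack on b11: now try b11 = 0.
From the singleton clause (b12), b12 = 1.
From the singleton clause (~b22), b22 = 0.
From the singleton clause (b21), b21 = 1.
From the singleton clause (~b31), b31 = 0.
From the singleton clause (b32), b32 = 1.
That conflicts with the unit clause (~b32).
Neither b11 = 1 nor b11 = 0 works.
No assignment satisfies every clause.

Unsatisfiable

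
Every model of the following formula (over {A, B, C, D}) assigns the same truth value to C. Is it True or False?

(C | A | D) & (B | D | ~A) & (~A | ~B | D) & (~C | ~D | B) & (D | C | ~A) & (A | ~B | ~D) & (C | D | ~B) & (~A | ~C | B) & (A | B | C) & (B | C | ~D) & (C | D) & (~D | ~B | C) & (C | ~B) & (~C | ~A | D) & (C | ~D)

Suppose C = 0.
From the singleton clause (D), D = 1.
Now (~D) is unsatisfied and unit — conflict.
So every satisfying assignment has C = True.

True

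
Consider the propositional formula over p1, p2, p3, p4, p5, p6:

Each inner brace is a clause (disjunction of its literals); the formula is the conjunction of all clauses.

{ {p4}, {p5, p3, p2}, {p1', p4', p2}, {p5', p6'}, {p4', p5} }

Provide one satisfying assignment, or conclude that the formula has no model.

p1: 0; p2: 0; p3: 1; p4: 1; p5: 1; p6: 0

Unit clause (p4) forces p4 = 1.
Unit clause (p5) forces p5 = 1.
Unit clause (p6') forces p6 = 0.
Case p1 = 0:
Every clause is now satisfied; p2, p3 are unconstrained.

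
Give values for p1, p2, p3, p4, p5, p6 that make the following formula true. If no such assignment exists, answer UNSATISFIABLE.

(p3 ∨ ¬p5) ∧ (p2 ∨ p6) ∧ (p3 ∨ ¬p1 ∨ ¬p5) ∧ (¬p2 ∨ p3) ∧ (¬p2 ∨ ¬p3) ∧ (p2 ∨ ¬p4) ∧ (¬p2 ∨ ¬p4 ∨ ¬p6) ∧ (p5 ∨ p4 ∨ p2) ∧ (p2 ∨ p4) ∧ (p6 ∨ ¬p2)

Try p3 = True.
From the singleton clause (¬p2), p2 = False.
From the singleton clause (p6), p6 = True.
From the singleton clause (¬p4), p4 = False.
But (p4) is also a unit clause — contradiction.
Undo p3 and try p3 = False.
From the singleton clause (¬p5), p5 = False.
From the singleton clause (¬p2), p2 = False.
From the singleton clause (p6), p6 = True.
From the singleton clause (¬p4), p4 = False.
But (p4) is also a unit clause — contradiction.
Either choice for p3 ends in contradiction.

UNSATISFIABLE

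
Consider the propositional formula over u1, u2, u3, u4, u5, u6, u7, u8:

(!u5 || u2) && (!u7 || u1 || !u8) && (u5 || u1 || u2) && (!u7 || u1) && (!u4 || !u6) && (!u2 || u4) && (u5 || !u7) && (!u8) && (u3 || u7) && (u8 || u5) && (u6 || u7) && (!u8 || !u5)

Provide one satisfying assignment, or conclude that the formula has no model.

From the singleton clause (!u8), u8 = false.
From the singleton clause (u5), u5 = true.
From the singleton clause (u2), u2 = true.
From the singleton clause (u4), u4 = true.
From the singleton clause (!u6), u6 = false.
From the singleton clause (u7), u7 = true.
From the singleton clause (u1), u1 = true.
Every clause is now satisfied; u3 is unconstrained.

u1: true; u2: true; u3: true; u4: true; u5: true; u6: false; u7: true; u8: false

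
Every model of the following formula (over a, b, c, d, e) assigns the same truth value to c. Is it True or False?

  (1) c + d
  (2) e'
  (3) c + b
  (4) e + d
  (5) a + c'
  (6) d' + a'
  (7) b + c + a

Suppose c = 1.
The clause (e') is unit, so e = 0.
The clause (d) is unit, so d = 1.
The clause (a) is unit, so a = 1.
That conflicts with the unit clause (a').
So every satisfying assignment has c = False.

False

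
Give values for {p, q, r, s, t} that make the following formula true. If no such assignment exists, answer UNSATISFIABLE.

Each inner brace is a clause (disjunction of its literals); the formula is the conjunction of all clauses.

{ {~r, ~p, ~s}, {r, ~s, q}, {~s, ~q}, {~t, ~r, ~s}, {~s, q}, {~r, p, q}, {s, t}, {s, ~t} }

UNSATISFIABLE

Suppose s = 0.
The clause (t) is unit, so t = 1.
That conflicts with the unit clause (~t).
Backtrack on s: now try s = 1.
The clause (~q) is unit, so q = 0.
That conflicts with the unit clause (q).
Neither s = 1 nor s = 0 works.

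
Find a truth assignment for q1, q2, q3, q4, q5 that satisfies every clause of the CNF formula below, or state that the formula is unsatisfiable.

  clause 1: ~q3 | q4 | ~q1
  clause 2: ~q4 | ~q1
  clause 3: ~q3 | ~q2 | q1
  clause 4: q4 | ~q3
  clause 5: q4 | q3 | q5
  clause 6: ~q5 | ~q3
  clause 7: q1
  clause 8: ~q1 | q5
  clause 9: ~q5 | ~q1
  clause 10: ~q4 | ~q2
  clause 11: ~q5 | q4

UNSATISFIABLE

The clause (q1) is unit, so q1 = 1.
The clause (~q4) is unit, so q4 = 0.
The clause (~q3) is unit, so q3 = 0.
The clause (q5) is unit, so q5 = 1.
Now (~q5) is unsatisfied and unit — conflict.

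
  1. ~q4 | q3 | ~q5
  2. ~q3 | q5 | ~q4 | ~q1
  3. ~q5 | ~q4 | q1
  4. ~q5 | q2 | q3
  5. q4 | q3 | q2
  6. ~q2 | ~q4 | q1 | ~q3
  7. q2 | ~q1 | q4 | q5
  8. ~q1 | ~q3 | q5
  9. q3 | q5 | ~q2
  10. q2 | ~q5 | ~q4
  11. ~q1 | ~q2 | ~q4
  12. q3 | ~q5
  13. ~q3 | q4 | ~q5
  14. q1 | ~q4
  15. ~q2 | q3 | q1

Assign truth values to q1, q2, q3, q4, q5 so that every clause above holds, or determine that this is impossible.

Suppose q3 = 0.
Unit clause (~q5) forces q5 = 0.
Unit clause (~q2) forces q2 = 0.
Unit clause (q4) forces q4 = 1.
Unit clause (q1) forces q1 = 1.
All clauses are satisfied.

q1 ↦ 1; q2 ↦ 0; q3 ↦ 0; q4 ↦ 1; q5 ↦ 0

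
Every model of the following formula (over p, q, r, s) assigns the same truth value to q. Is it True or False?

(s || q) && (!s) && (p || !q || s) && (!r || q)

True

Suppose q = false.
Unit clause (s) forces s = true.
But (!s) is also a unit clause — contradiction.
So every satisfying assignment has q = True.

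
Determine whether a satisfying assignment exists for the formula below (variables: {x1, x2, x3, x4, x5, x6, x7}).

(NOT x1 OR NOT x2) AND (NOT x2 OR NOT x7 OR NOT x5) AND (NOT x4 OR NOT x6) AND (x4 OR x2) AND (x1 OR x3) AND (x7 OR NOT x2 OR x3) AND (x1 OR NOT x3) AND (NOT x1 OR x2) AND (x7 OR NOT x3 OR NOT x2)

Try x1 = false.
From the singleton clause (x3), x3 = true.
But (NOT x3) is also a unit clause — contradiction.
So x1 must be the other value — set x1 = true.
From the singleton clause (NOT x2), x2 = false.
But (x2) is also a unit clause — contradiction.
Neither x1 = true nor x1 = false works.
No assignment satisfies every clause.

No, unsatisfiable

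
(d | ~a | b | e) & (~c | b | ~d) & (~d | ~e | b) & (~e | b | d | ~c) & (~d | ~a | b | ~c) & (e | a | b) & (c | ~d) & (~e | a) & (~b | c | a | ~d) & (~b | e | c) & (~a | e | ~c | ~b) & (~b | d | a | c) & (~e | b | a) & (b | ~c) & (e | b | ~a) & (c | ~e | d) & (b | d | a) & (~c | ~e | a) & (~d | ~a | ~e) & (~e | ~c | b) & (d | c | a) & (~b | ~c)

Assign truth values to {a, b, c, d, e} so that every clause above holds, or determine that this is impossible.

UNSATISFIABLE

Branch on c: set c = 1.
The clause (b) is unit, so b = 1.
Now (~b) is unsatisfied and unit — conflict.
Undo c and try c = 0.
The clause (~d) is unit, so d = 0.
The clause (~e) is unit, so e = 0.
The clause (~b) is unit, so b = 0.
The clause (~a) is unit, so a = 0.
Now (a) is unsatisfied and unit — conflict.
Either choice for c ends in contradiction.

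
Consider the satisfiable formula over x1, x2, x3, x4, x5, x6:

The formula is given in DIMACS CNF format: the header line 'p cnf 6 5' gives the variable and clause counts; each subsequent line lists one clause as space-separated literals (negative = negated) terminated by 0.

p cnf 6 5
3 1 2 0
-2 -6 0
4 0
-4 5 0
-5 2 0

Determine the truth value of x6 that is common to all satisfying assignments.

False

Suppose x6 = True.
(¬x2) alone gives x2 = False.
(x4) alone gives x4 = True.
(x5) alone gives x5 = True.
That conflicts with the unit clause (¬x5).
So every satisfying assignment has x6 = False.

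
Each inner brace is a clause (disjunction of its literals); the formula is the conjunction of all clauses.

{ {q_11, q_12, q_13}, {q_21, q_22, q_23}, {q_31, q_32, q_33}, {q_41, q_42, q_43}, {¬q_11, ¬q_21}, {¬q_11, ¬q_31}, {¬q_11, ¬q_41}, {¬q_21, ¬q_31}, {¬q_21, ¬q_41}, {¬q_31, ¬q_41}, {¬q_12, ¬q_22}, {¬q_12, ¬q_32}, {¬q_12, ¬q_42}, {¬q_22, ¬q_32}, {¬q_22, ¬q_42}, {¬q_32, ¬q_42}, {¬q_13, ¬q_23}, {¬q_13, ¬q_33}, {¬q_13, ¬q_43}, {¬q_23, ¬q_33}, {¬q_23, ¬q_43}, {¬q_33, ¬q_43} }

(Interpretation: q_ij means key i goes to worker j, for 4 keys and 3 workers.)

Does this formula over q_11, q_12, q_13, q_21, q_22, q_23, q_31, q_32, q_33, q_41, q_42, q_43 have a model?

No

Suppose q_11 = False.
Suppose q_12 = True.
Unit clause (¬q_22) forces q_22 = False.
Unit clause (¬q_32) forces q_32 = False.
Unit clause (¬q_42) forces q_42 = False.
Suppose q_21 = True.
Unit clause (¬q_31) forces q_31 = False.
Unit clause (q_33) forces q_33 = True.
Unit clause (¬q_41) forces q_41 = False.
Unit clause (q_43) forces q_43 = True.
Now (¬q_43) is unsatisfied and unit — conflict.
So q_21 must be the other value — set q_21 = False.
Unit clause (q_23) forces q_23 = True.
Unit clause (¬q_13) forces q_13 = False.
Unit clause (¬q_33) forces q_33 = False.
Unit clause (q_31) forces q_31 = True.
Unit clause (¬q_41) forces q_41 = False.
Unit clause (q_43) forces q_43 = True.
Now (¬q_43) is unsatisfied and unit — conflict.
Both values of q_21 lead to a conflict.
So q_12 must be the other value — set q_12 = False.
Unit clause (q_13) forces q_13 = True.
Unit clause (¬q_23) forces q_23 = False.
Unit clause (¬q_33) forces q_33 = False.
Unit clause (¬q_43) forces q_43 = False.
Suppose q_21 = True.
Unit clause (¬q_31) forces q_31 = False.
Unit clause (q_32) forces q_32 = True.
Unit clause (¬q_41) forces q_41 = False.
Unit clause (q_42) forces q_42 = True.
Now (¬q_42) is unsatisfied and unit — conflict.
So q_21 must be the other value — set q_21 = False.
Unit clause (q_22) forces q_22 = True.
Unit clause (¬q_32) forces q_32 = False.
Unit clause (q_31) forces q_31 = True.
Unit clause (¬q_41) forces q_41 = False.
Unit clause (q_42) forces q_42 = True.
Now (¬q_42) is unsatisfied and unit — conflict.
Both values of q_21 lead to a conflict.
Both values of q_12 lead to a conflict.
So q_11 must be the other value — set q_11 = True.
Unit clause (¬q_21) forces q_21 = False.
Unit clause (¬q_31) forces q_31 = False.
Unit clause (¬q_41) forces q_41 = False.
Suppose q_22 = True.
Unit clause (¬q_12) forces q_12 = False.
Unit clause (¬q_32) forces q_32 = False.
Unit clause (q_33) forces q_33 = True.
Unit clause (¬q_42) forces q_42 = False.
Unit clause (q_43) forces q_43 = True.
Now (¬q_43) is unsatisfied and unit — conflict.
So q_22 must be the other value — set q_22 = False.
Unit clause (q_23) forces q_23 = True.
Unit clause (¬q_13) forces q_13 = False.
Unit clause (¬q_33) forces q_33 = False.
Unit clause (q_32) forces q_32 = True.
Unit clause (¬q_12) forces q_12 = False.
Unit clause (¬q_42) forces q_42 = False.
Unit clause (q_43) forces q_43 = True.
Now (¬q_43) is unsatisfied and unit — conflict.
Both values of q_22 lead to a conflict.
Both values of q_11 lead to a conflict.
No assignment satisfies every clause.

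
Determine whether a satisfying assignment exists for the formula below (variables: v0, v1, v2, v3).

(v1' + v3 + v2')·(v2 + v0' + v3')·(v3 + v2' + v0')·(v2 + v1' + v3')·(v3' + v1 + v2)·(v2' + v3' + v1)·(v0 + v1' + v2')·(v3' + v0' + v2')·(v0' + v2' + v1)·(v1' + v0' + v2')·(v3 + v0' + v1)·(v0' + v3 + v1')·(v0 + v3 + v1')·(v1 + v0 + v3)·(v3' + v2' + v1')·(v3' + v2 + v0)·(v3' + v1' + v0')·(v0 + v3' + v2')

Branch on v1: set v1 = 0.
Branch on v3: set v3 = 0.
Unit clause (v0') forces v0 = 0.
But (v0) is also a unit clause — contradiction.
So v3 must be the other value — set v3 = 1.
Unit clause (v2) forces v2 = 1.
But (v2') is also a unit clause — contradiction.
Both values of v3 lead to a conflict.
So v1 must be the other value — set v1 = 1.
Branch on v3: set v3 = 1.
Unit clause (v2) forces v2 = 1.
But (v2') is also a unit clause — contradiction.
So v3 must be the other value — set v3 = 0.
Unit clause (v2') forces v2 = 0.
Unit clause (v0') forces v0 = 0.
But (v0) is also a unit clause — contradiction.
Both values of v3 lead to a conflict.
Both values of v1 lead to a conflict.
No assignment satisfies every clause.

Unsatisfiable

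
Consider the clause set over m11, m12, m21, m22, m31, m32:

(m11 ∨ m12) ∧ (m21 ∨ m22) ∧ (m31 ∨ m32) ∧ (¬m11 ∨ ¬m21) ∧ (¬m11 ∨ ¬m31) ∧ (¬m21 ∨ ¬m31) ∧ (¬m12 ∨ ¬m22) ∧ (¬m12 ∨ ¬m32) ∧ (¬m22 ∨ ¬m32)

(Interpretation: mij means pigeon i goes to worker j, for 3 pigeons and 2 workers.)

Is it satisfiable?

No, unsatisfiable

Suppose m11 = True.
From the singleton clause (¬m21), m21 = False.
From the singleton clause (m22), m22 = True.
From the singleton clause (¬m31), m31 = False.
From the singleton clause (m32), m32 = True.
Now (¬m32) is unsatisfied and unit — conflict.
Backtrack on m11: now try m11 = False.
From the singleton clause (m12), m12 = True.
From the singleton clause (¬m22), m22 = False.
From the singleton clause (m21), m21 = True.
From the singleton clause (¬m31), m31 = False.
From the singleton clause (m32), m32 = True.
Now (¬m32) is unsatisfied and unit — conflict.
Neither m11 = True nor m11 = False works.
No assignment satisfies every clause.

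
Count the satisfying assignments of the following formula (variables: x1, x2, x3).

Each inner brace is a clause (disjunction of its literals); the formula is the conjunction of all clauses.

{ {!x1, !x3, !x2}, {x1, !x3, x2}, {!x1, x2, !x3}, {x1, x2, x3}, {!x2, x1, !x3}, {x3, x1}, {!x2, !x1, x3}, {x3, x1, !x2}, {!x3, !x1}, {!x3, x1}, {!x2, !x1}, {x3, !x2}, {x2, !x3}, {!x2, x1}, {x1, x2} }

1

There are 2^3 = 8 truth assignments over (x1, x2, x3).
Check each against the 15 clauses (columns in the order x1, x2, x3):
  F F F  ✗ fails (x1 || x2 || x3)
  F F T  ✗ fails (x1 || !x3 || x2)
  F T F  ✗ fails (x3 || x1)
  F T T  ✗ fails (!x2 || x1 || !x3)
  T F F  ✓ satisfies all
  T F T  ✗ fails (!x1 || x2 || !x3)
  T T F  ✗ fails (!x2 || !x1 || x3)
  T T T  ✗ fails (!x1 || !x3 || !x2)
1 of the 8 rows is a model.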